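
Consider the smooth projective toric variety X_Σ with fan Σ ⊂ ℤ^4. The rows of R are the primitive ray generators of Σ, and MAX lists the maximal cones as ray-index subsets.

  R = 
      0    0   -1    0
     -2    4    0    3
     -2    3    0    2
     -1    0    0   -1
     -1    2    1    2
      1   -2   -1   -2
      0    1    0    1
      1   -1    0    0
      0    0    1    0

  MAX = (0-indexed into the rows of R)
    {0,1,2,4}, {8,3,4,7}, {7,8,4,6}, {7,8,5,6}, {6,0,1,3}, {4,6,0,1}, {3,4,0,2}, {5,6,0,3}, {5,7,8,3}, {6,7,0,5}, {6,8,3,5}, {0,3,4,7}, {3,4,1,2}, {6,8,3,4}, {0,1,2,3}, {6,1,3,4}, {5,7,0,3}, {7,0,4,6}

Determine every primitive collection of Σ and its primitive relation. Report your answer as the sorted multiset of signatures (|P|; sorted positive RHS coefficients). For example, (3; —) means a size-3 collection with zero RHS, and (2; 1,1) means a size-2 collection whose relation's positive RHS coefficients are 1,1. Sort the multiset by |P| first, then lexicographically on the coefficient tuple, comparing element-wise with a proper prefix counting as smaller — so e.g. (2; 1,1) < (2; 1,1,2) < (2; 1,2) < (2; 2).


Primitive collections (12):

  P={0,8}:  v_{0} + v_{8} = 0  ⇒ sig = (2; —)
  P={4,5}:  v_{4} + v_{5} = 0  ⇒ sig = (2; —)
  P={2,6}:  v_{2} + v_{6} = v_{1}  ⇒ sig = (2; 1)
  P={2,7}:  v_{2} + v_{7} = v_{0} + v_{4}  ⇒ sig = (2; 1,1)
  P={1,7}:  v_{1} + v_{7} = v_{0} + v_{4} + v_{6}  ⇒ sig = (2; 1,1,1)
  P={2,5}:  v_{2} + v_{5} = v_{0} + v_{3} + v_{6}  ⇒ sig = (2; 1,1,1)
  P={2,8}:  v_{2} + v_{8} = v_{3} + v_{4} + v_{6}  ⇒ sig = (2; 1,1,1)
  P={1,5}:  v_{1} + v_{5} = v_{0} + v_{3} + 2·v_{6}  ⇒ sig = (2; 1,1,2)
  P={1,8}:  v_{1} + v_{8} = v_{3} + v_{4} + 2·v_{6}  ⇒ sig = (2; 1,1,2)
  P={3,6,7}:  v_{3} + v_{6} + v_{7} = 0  ⇒ sig = (3; —)
  P={0,3,4,6}:  v_{0} + v_{3} + v_{4} + v_{6} = v_{2}  ⇒ sig = (4; 1)
  P={0,1,3,4}:  v_{0} + v_{1} + v_{3} + v_{4} = 2·v_{2}  ⇒ sig = (4; 2)

Hence PRS(X_Σ) =
    (2; —)
    (2; —)
    (2; 1)
    (2; 1,1)
    (2; 1,1,1)
    (2; 1,1,1)
    (2; 1,1,1)
    (2; 1,1,2)
    (2; 1,1,2)
    (3; —)
    (4; 1)
    (4; 2)


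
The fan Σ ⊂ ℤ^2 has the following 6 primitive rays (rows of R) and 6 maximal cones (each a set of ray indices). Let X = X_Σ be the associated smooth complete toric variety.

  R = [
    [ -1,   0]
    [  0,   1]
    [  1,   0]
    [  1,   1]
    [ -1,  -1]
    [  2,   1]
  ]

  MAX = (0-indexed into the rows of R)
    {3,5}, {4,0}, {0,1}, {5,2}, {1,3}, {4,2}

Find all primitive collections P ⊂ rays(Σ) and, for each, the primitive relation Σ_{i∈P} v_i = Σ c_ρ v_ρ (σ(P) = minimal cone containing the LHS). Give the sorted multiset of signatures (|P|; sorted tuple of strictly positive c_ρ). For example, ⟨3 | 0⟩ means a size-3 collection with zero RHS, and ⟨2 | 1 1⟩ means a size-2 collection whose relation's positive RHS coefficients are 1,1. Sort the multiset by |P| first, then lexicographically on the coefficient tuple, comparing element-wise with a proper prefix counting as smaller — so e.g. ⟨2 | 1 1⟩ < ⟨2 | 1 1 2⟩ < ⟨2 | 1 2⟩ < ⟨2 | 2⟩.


The 9 primitive collections of Σ (r=6, n=2):

  P={0,2}:  v_{0} + v_{2} = 0  ⇒ sig = ⟨2 | 0⟩
  P={3,4}:  v_{3} + v_{4} = 0  ⇒ sig = ⟨2 | 0⟩
  P={0,3}:  v_{0} + v_{3} = v_{1}  ⇒ sig = ⟨2 | 1⟩
  P={0,5}:  v_{0} + v_{5} = v_{3}  ⇒ sig = ⟨2 | 1⟩
  P={1,2}:  v_{1} + v_{2} = v_{3}  ⇒ sig = ⟨2 | 1⟩
  P={1,4}:  v_{1} + v_{4} = v_{0}  ⇒ sig = ⟨2 | 1⟩
  P={2,3}:  v_{2} + v_{3} = v_{5}  ⇒ sig = ⟨2 | 1⟩
  P={4,5}:  v_{4} + v_{5} = v_{2}  ⇒ sig = ⟨2 | 1⟩
  P={1,5}:  v_{1} + v_{5} = 2·v_{3}  ⇒ sig = ⟨2 | 2⟩

Signatures (|P|; sorted positive RHS coefficients), sorted:
{ ⟨2 | 0⟩ ×2,  ⟨2 | 1⟩ ×6,  ⟨2 | 2⟩ }


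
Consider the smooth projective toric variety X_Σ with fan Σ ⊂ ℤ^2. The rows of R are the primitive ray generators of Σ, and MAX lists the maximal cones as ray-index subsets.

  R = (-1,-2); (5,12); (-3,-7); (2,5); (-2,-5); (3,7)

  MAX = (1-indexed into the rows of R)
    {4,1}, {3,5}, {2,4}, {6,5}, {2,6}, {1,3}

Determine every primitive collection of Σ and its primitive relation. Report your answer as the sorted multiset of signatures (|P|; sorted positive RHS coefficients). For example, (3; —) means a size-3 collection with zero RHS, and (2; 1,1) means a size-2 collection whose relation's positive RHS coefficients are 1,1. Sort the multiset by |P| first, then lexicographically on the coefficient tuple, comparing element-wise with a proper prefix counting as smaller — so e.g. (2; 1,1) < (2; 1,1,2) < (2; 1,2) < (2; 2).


Primitive collections (9):

  P={3,6}:  v_{3} + v_{6} = 0 — sig = (2; —)
  P={4,5}:  v_{4} + v_{5} = 0 — sig = (2; —)
  P={1,5}:  v_{1} + v_{5} = v_{3} — sig = (2; 1)
  P={1,6}:  v_{1} + v_{6} = v_{4} — sig = (2; 1)
  P={2,3}:  v_{2} + v_{3} = v_{4} — sig = (2; 1)
  P={2,5}:  v_{2} + v_{5} = v_{6} — sig = (2; 1)
  P={3,4}:  v_{3} + v_{4} = v_{1} — sig = (2; 1)
  P={4,6}:  v_{4} + v_{6} = v_{2} — sig = (2; 1)
  P={1,2}:  v_{1} + v_{2} = 2·v_{4} — sig = (2; 2)

so the primitive-relation signature multiset is
{ (2; —) ×2,  (2; 1) ×6,  (2; 2) }


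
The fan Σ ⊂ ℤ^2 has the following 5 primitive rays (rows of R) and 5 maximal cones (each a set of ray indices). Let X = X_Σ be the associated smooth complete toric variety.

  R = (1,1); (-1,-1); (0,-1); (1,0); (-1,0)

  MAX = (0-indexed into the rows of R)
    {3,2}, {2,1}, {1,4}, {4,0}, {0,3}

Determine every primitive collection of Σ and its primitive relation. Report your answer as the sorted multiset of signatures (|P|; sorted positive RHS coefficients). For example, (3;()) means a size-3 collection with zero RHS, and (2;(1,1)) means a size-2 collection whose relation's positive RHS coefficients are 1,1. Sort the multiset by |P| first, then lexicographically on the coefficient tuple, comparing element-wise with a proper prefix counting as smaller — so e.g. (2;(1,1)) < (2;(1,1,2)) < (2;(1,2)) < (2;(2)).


Primitive collections (5):

  P = {0,1}:  v_{0} + v_{1} = 0  ⟹  sig = (2;())
  P = {3,4}:  v_{3} + v_{4} = 0  ⟹  sig = (2;())
  P = {0,2}:  v_{0} + v_{2} = v_{3}  ⟹  sig = (2;(1))
  P = {1,3}:  v_{1} + v_{3} = v_{2}  ⟹  sig = (2;(1))
  P = {2,4}:  v_{2} + v_{4} = v_{1}  ⟹  sig = (2;(1))

Signatures (|P|; sorted positive RHS coefficients), sorted:
    |P|=2: 5 collections, coeffs (), (), (1), (1), (1)


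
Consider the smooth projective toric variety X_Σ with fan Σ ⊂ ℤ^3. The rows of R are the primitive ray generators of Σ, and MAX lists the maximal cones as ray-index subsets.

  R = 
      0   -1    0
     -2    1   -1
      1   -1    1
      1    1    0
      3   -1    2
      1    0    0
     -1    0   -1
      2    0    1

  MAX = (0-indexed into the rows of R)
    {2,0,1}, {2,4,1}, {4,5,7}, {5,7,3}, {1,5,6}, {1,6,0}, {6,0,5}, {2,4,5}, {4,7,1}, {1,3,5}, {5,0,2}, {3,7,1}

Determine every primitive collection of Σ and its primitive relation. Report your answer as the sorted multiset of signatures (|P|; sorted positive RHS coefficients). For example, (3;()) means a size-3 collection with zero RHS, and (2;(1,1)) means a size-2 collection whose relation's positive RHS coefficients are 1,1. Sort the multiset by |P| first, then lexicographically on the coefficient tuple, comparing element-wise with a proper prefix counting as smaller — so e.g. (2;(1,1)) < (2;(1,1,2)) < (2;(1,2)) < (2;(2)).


|primitive collections| = 14. Relations:

  {0,3}:  v_{0} + v_{3} = v_{5}  ⟹  sig = (2;(1))
  {2,3}:  v_{2} + v_{3} = v_{7}  ⟹  sig = (2;(1))
  {2,6}:  v_{2} + v_{6} = v_{0}  ⟹  sig = (2;(1))
  {2,7}:  v_{2} + v_{7} = v_{4}  ⟹  sig = (2;(1))
  {6,7}:  v_{6} + v_{7} = v_{5}  ⟹  sig = (2;(1))
  {0,7}:  v_{0} + v_{7} = v_{2} + v_{5}  ⟹  sig = (2;(1,1))
  {4,6}:  v_{4} + v_{6} = v_{2} + v_{5}  ⟹  sig = (2;(1,1))
  {0,4}:  v_{0} + v_{4} = 2·v_{2} + v_{5}  ⟹  sig = (2;(1,2))
  {3,6}:  v_{3} + v_{6} = v_{1} + 2·v_{5}  ⟹  sig = (2;(1,2))
  {3,4}:  v_{3} + v_{4} = 2·v_{7}  ⟹  sig = (2;(2))
  {1,2,5}:  v_{1} + v_{2} + v_{5} = 0  ⟹  sig = (3;())
  {0,1,5}:  v_{0} + v_{1} + v_{5} = v_{6}  ⟹  sig = (3;(1))
  {1,4,5}:  v_{1} + v_{4} + v_{5} = v_{7}  ⟹  sig = (3;(1))
  {1,5,7}:  v_{1} + v_{5} + v_{7} = v_{3}  ⟹  sig = (3;(1))

so the primitive-relation signature multiset is
[(2;(1)), (2;(1)), (2;(1)), (2;(1)), (2;(1)), (2;(1,1)), (2;(1,1)), (2;(1,2)), (2;(1,2)), (2;(2)), (3;()), (3;(1)), (3;(1)), (3;(1))]


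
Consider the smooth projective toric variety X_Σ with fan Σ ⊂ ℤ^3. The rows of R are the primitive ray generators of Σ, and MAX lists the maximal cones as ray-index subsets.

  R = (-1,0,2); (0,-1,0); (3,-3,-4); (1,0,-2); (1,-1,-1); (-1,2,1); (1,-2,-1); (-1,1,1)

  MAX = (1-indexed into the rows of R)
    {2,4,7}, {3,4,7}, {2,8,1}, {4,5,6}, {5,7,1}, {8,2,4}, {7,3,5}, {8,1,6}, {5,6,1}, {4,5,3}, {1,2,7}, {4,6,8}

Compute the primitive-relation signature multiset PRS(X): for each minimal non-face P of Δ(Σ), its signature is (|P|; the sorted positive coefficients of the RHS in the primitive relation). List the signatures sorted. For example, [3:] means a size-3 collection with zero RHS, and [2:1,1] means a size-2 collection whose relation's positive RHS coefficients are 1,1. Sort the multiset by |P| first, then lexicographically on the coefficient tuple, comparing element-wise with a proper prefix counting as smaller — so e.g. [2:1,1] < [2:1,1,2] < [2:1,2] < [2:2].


Σ has 11 primitive collections:

  • {1,4}:  v_{1} + v_{4} = 0  ⟹  sig = [2:]
  • {5,8}:  v_{5} + v_{8} = 0  ⟹  sig = [2:]
  • {6,7}:  v_{6} + v_{7} = 0  ⟹  sig = [2:]
  • {2,5}:  v_{2} + v_{5} = v_{7}  ⟹  sig = [2:1]
  • {2,6}:  v_{2} + v_{6} = v_{8}  ⟹  sig = [2:1]
  • {7,8}:  v_{7} + v_{8} = v_{2}  ⟹  sig = [2:1]
  • {1,3}:  v_{1} + v_{3} = v_{5} + v_{7}  ⟹  sig = [2:1,1]
  • {3,6}:  v_{3} + v_{6} = v_{4} + v_{5}  ⟹  sig = [2:1,1]
  • {3,8}:  v_{3} + v_{8} = v_{4} + v_{7}  ⟹  sig = [2:1,1]
  • {2,3}:  v_{2} + v_{3} = v_{4} + 2·v_{7}  ⟹  sig = [2:1,2]
  • {4,5,7}:  v_{4} + v_{5} + v_{7} = v_{3}  ⟹  sig = [3:1]

Sorted signature multiset PRS(X):
    [2:]
    [2:]
    [2:]
    [2:1]
    [2:1]
    [2:1]
    [2:1,1]
    [2:1,1]
    [2:1,1]
    [2:1,2]
    [3:1]


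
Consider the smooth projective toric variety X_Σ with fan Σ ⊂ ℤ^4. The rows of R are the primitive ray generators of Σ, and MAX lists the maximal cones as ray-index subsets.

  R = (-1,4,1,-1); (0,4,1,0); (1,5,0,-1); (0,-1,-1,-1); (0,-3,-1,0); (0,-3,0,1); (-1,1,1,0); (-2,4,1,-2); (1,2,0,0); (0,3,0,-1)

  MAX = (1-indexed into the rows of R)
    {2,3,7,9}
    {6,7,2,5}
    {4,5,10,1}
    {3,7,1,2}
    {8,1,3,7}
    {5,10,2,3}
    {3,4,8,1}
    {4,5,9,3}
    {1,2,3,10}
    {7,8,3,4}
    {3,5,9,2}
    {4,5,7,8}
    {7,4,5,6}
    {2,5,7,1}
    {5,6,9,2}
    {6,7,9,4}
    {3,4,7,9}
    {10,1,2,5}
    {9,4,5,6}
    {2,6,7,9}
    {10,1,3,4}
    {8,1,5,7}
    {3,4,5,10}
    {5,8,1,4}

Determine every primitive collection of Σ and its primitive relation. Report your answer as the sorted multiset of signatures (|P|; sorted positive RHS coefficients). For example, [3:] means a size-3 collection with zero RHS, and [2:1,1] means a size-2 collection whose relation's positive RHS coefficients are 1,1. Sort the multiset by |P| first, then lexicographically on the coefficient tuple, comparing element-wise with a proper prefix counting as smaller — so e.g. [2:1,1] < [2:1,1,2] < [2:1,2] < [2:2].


Primitive collections (16):

  P = {6,10}:  v_{6} + v_{10} = 0 ; sig = [2:]
  P = {1,6}:  v_{1} + v_{6} = v_{7} ; sig = [2:1]
  P = {2,4}:  v_{2} + v_{4} = v_{10} ; sig = [2:1]
  P = {3,6}:  v_{3} + v_{6} = v_{9} ; sig = [2:1]
  P = {7,10}:  v_{7} + v_{10} = v_{1} ; sig = [2:1]
  P = {9,10}:  v_{9} + v_{10} = v_{3} ; sig = [2:1]
  P = {1,9}:  v_{1} + v_{9} = v_{3} + v_{7} ; sig = [2:1,1]
  P = {8,9}:  v_{8} + v_{9} = v_{3} + v_{4} + 2·v_{7} ; sig = [2:1,1,2]
  P = {6,8}:  v_{6} + v_{8} = v_{4} + 2·v_{7} ; sig = [2:1,2]
  P = {8,10}:  v_{8} + v_{10} = 2·v_{1} + v_{4} ; sig = [2:1,2]
  P = {2,8}:  v_{2} + v_{8} = 2·v_{1} ; sig = [2:2]
  P = {5,7,9}:  v_{5} + v_{7} + v_{9} = 0 ; sig = [3:]
  P = {1,4,7}:  v_{1} + v_{4} + v_{7} = v_{8} ; sig = [3:1]
  P = {3,5,7}:  v_{3} + v_{5} + v_{7} = v_{10} ; sig = [3:1]
  P = {3,5,8}:  v_{3} + v_{5} + v_{8} = v_{1} + v_{4} + v_{10} ; sig = [3:1,1,1]
  P = {1,3,5}:  v_{1} + v_{3} + v_{5} = 2·v_{10} ; sig = [3:2]

Sorted signature multiset PRS(X):
    |P|=2: 11 collections, coeffs (), (1), (1), (1), (1), (1), (1,1), (1,1,2), (1,2), (1,2), (2)
    |P|=3: 5 collections, coeffs (), (1), (1), (1,1,1), (2)


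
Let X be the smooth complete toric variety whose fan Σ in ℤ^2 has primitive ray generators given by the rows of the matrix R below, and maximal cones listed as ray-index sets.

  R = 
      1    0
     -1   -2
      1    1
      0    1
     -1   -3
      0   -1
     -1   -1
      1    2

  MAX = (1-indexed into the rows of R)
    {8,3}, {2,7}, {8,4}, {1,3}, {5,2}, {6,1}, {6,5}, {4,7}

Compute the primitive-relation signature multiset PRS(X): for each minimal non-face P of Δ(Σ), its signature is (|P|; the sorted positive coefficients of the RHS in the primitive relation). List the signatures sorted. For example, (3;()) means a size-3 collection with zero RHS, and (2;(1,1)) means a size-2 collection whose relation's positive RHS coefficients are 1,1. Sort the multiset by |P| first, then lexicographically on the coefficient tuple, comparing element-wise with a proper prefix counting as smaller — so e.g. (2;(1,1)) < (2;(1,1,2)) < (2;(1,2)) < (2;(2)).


20 collections generate NE(X_Σ); each relation:

  {2,8}:  v_{2} + v_{8} = 0 — sig = (2;())
  {3,7}:  v_{3} + v_{7} = 0 — sig = (2;())
  {4,6}:  v_{4} + v_{6} = 0 — sig = (2;())
  {1,4}:  v_{1} + v_{4} = v_{3} — sig = (2;(1))
  {1,7}:  v_{1} + v_{7} = v_{6} — sig = (2;(1))
  {2,3}:  v_{2} + v_{3} = v_{6} — sig = (2;(1))
  {2,4}:  v_{2} + v_{4} = v_{7} — sig = (2;(1))
  {2,6}:  v_{2} + v_{6} = v_{5} — sig = (2;(1))
  {3,4}:  v_{3} + v_{4} = v_{8} — sig = (2;(1))
  {3,6}:  v_{3} + v_{6} = v_{1} — sig = (2;(1))
  {4,5}:  v_{4} + v_{5} = v_{2} — sig = (2;(1))
  {5,8}:  v_{5} + v_{8} = v_{6} — sig = (2;(1))
  {6,7}:  v_{6} + v_{7} = v_{2} — sig = (2;(1))
  {6,8}:  v_{6} + v_{8} = v_{3} — sig = (2;(1))
  {7,8}:  v_{7} + v_{8} = v_{4} — sig = (2;(1))
  {1,2}:  v_{1} + v_{2} = 2·v_{6} — sig = (2;(2))
  {1,8}:  v_{1} + v_{8} = 2·v_{3} — sig = (2;(2))
  {3,5}:  v_{3} + v_{5} = 2·v_{6} — sig = (2;(2))
  {5,7}:  v_{5} + v_{7} = 2·v_{2} — sig = (2;(2))
  {1,5}:  v_{1} + v_{5} = 3·v_{6} — sig = (2;(3))

Signatures (|P|; sorted positive RHS coefficients), sorted:
    |P|=2: 20 collections, coeffs (), (), (), (1), (1), (1), (1), (1), (1), (1), (1), (1), (1), (1), (1), (2), (2), (2), (2), (3)


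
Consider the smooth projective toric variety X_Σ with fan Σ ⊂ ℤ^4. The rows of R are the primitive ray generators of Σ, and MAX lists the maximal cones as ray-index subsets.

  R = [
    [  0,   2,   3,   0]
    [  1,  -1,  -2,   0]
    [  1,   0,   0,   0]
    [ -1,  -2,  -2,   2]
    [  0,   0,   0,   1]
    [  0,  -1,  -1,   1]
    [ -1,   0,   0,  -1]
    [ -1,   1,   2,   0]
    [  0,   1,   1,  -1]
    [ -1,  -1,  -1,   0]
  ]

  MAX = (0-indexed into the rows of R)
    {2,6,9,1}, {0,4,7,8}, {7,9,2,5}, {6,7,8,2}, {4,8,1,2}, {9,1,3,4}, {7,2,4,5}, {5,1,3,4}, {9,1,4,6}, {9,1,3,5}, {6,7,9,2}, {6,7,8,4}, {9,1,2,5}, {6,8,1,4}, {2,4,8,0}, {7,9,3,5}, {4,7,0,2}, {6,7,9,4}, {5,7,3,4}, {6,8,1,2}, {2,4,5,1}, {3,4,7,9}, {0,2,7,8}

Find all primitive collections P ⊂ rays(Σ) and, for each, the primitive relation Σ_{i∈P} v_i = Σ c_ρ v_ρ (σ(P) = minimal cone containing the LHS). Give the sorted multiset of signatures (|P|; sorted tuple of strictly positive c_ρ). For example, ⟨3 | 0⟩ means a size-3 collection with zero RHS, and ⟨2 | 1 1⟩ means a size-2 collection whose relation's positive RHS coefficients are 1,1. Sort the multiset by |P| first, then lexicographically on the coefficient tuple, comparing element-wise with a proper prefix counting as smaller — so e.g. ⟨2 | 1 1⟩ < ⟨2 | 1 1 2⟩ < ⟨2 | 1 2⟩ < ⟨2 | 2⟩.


16 minimal non-faces of Δ(Σ) (on 10 rays):

  • {1,7}:  v_{1} + v_{7} = 0  →  sig = ⟨2 | 0⟩
  • {5,8}:  v_{5} + v_{8} = 0  →  sig = ⟨2 | 0⟩
  • {0,9}:  v_{0} + v_{9} = v_{7}  →  sig = ⟨2 | 1⟩
  • {5,6}:  v_{5} + v_{6} = v_{9}  →  sig = ⟨2 | 1⟩
  • {8,9}:  v_{8} + v_{9} = v_{6}  →  sig = ⟨2 | 1⟩
  • {0,6}:  v_{0} + v_{6} = v_{7} + v_{8}  →  sig = ⟨2 | 1 1⟩
  • {3,8}:  v_{3} + v_{8} = v_{4} + v_{9}  →  sig = ⟨2 | 1 1⟩
  • {0,1}:  v_{0} + v_{1} = v_{2} + v_{4} + v_{8}  →  sig = ⟨2 | 1 1 1⟩
  • {0,3}:  v_{0} + v_{3} = v_{4} + v_{5} + v_{7}  →  sig = ⟨2 | 1 1 1⟩
  • {0,5}:  v_{0} + v_{5} = v_{2} + v_{4} + v_{7}  →  sig = ⟨2 | 1 1 1⟩
  • {3,6}:  v_{3} + v_{6} = v_{4} + 2·v_{9}  →  sig = ⟨2 | 1 2⟩
  • {2,3}:  v_{2} + v_{3} = 2·v_{5}  →  sig = ⟨2 | 2⟩
  • {2,4,6}:  v_{2} + v_{4} + v_{6} = 0  →  sig = ⟨3 | 0⟩
  • {2,4,9}:  v_{2} + v_{4} + v_{9} = v_{5}  →  sig = ⟨3 | 1⟩
  • {4,5,9}:  v_{4} + v_{5} + v_{9} = v_{3}  →  sig = ⟨3 | 1⟩
  • {2,4,7,8}:  v_{2} + v_{4} + v_{7} + v_{8} = v_{0}  →  sig = ⟨4 | 1⟩

Sorted signature multiset PRS(X):
    ⟨2 | 0⟩
    ⟨2 | 0⟩
    ⟨2 | 1⟩
    ⟨2 | 1⟩
    ⟨2 | 1⟩
    ⟨2 | 1 1⟩
    ⟨2 | 1 1⟩
    ⟨2 | 1 1 1⟩
    ⟨2 | 1 1 1⟩
    ⟨2 | 1 1 1⟩
    ⟨2 | 1 2⟩
    ⟨2 | 2⟩
    ⟨3 | 0⟩
    ⟨3 | 1⟩
    ⟨3 | 1⟩
    ⟨4 | 1⟩


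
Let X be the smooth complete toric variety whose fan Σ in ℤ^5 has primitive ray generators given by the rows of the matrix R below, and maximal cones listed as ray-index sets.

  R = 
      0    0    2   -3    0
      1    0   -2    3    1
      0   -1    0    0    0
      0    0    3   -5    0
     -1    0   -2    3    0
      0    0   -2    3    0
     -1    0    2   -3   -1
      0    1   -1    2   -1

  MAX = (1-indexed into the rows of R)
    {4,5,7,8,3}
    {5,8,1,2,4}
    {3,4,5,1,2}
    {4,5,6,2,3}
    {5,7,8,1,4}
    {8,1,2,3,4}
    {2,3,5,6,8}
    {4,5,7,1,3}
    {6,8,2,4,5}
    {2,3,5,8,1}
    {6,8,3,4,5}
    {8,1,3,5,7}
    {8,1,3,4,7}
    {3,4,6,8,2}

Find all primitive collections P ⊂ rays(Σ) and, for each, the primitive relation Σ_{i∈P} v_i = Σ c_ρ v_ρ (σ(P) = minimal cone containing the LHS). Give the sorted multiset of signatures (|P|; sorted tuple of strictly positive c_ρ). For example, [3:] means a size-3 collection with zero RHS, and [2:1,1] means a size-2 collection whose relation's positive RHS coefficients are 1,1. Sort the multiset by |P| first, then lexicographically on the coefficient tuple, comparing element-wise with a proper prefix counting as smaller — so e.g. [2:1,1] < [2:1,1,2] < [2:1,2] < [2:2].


Minimal non-faces — 5 found among 8 rays, 14 max cones:

  {1,6}:  v_{1} + v_{6} = 0 ; sig = [2:]
  {2,7}:  v_{2} + v_{7} = 0 ; sig = [2:]
  {6,7}:  v_{6} + v_{7} = v_{3} + v_{4} + v_{5} + v_{8} ; sig = [2:1,1,1,1]
  {1,3,4,5,8}:  v_{1} + v_{3} + v_{4} + v_{5} + v_{8} = v_{7} ; sig = [5:1]
  {2,3,4,5,8}:  v_{2} + v_{3} + v_{4} + v_{5} + v_{8} = v_{6} ; sig = [5:1]

Sorted signature multiset PRS(X):
    |P|=2: 3 collections, coeffs (), (), (1,1,1,1)
    |P|=5: 2 collections, coeffs (1), (1)


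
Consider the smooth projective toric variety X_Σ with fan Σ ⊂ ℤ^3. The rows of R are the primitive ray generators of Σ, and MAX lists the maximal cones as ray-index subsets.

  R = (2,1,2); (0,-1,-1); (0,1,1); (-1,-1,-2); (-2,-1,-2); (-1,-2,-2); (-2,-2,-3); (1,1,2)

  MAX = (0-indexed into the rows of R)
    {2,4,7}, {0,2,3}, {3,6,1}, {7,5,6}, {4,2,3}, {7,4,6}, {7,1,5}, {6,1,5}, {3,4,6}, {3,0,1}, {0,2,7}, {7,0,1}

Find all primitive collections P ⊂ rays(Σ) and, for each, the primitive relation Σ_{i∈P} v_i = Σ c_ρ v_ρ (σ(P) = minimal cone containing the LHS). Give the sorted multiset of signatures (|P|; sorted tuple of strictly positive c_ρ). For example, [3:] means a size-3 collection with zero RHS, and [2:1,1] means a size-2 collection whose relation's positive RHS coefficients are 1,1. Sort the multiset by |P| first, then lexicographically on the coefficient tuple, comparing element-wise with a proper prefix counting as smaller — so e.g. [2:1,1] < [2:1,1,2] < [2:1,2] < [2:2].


The 11 primitive collections of Σ (r=8, n=3):

  P={0,4}:  v_{0} + v_{4} = 0  ⇒ sig = [2:]
  P={1,2}:  v_{1} + v_{2} = 0  ⇒ sig = [2:]
  P={3,7}:  v_{3} + v_{7} = 0  ⇒ sig = [2:]
  P={0,6}:  v_{0} + v_{6} = v_{1}  ⇒ sig = [2:1]
  P={1,4}:  v_{1} + v_{4} = v_{6}  ⇒ sig = [2:1]
  P={2,6}:  v_{2} + v_{6} = v_{4}  ⇒ sig = [2:1]
  P={2,5}:  v_{2} + v_{5} = v_{6} + v_{7}  ⇒ sig = [2:1,1]
  P={3,5}:  v_{3} + v_{5} = v_{1} + v_{6}  ⇒ sig = [2:1,1]
  P={0,5}:  v_{0} + v_{5} = 2·v_{1} + v_{7}  ⇒ sig = [2:1,2]
  P={4,5}:  v_{4} + v_{5} = 2·v_{6} + v_{7}  ⇒ sig = [2:1,2]
  P={1,6,7}:  v_{1} + v_{6} + v_{7} = v_{5}  ⇒ sig = [3:1]

Hence PRS(X_Σ) =
    |P|=2: 10 collections, coeffs (), (), (), (1), (1), (1), (1,1), (1,1), (1,2), (1,2)
    |P|=3: 1 collection, coeffs (1)


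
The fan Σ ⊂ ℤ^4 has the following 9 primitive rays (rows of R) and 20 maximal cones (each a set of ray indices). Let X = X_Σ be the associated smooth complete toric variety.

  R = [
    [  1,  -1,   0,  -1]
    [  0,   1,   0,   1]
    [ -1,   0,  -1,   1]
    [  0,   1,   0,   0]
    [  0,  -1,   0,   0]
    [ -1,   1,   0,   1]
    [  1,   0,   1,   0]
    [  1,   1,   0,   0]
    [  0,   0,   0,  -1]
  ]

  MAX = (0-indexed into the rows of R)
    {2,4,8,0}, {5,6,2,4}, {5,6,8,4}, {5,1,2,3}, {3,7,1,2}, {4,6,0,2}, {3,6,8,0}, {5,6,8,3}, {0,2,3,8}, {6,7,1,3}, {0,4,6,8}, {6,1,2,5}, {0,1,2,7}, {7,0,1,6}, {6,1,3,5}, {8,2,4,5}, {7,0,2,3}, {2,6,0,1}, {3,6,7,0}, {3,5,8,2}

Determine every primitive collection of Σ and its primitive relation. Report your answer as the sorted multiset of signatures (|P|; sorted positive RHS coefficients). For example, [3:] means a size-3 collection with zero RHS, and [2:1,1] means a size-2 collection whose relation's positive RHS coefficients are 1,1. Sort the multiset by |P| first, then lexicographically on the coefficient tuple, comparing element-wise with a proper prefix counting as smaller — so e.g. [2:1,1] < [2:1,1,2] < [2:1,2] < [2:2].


The 11 primitive collections of Σ (r=9, n=4):

  • {0,5}:  v_{0} + v_{5} = 0  ⟹  sig = [2:]
  • {3,4}:  v_{3} + v_{4} = 0  ⟹  sig = [2:]
  • {1,8}:  v_{1} + v_{8} = v_{3}  ⟹  sig = [2:1]
  • {1,4}:  v_{1} + v_{4} = v_{2} + v_{6}  ⟹  sig = [2:1,1]
  • {4,7}:  v_{4} + v_{7} = v_{0} + v_{1}  ⟹  sig = [2:1,1]
  • {5,7}:  v_{5} + v_{7} = v_{1} + v_{3}  ⟹  sig = [2:1,1]
  • {7,8}:  v_{7} + v_{8} = v_{0} + 2·v_{3}  ⟹  sig = [2:1,2]
  • {2,6,8}:  v_{2} + v_{6} + v_{8} = 0  ⟹  sig = [3:]
  • {0,1,3}:  v_{0} + v_{1} + v_{3} = v_{7}  ⟹  sig = [3:1]
  • {2,3,6}:  v_{2} + v_{3} + v_{6} = v_{1}  ⟹  sig = [3:1]
  • {2,6,7}:  v_{2} + v_{6} + v_{7} = v_{0} + 2·v_{1}  ⟹  sig = [3:1,2]

Signatures (|P|; sorted positive RHS coefficients), sorted:
    [2:]
    [2:]
    [2:1]
    [2:1,1]
    [2:1,1]
    [2:1,1]
    [2:1,2]
    [3:]
    [3:1]
    [3:1]
    [3:1,2]


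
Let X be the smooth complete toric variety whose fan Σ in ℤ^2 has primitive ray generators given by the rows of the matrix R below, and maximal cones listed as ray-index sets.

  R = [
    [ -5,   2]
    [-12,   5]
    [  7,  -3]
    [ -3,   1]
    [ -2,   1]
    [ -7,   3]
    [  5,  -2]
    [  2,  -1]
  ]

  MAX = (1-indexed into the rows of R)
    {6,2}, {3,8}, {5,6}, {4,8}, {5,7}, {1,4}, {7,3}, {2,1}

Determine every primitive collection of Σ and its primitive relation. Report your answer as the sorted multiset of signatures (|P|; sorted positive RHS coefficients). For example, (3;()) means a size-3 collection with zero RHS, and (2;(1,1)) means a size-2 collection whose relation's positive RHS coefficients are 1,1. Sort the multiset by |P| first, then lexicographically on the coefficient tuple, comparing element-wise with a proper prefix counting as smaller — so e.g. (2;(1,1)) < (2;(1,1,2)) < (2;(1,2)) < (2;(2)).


Primitive collections (20):

  • {1,7}:  v_{1} + v_{7} = 0  →  sig = (2;())
  • {3,6}:  v_{3} + v_{6} = 0  →  sig = (2;())
  • {5,8}:  v_{5} + v_{8} = 0  →  sig = (2;())
  • {1,3}:  v_{1} + v_{3} = v_{8}  →  sig = (2;(1))
  • {1,5}:  v_{1} + v_{5} = v_{6}  →  sig = (2;(1))
  • {1,6}:  v_{1} + v_{6} = v_{2}  →  sig = (2;(1))
  • {1,8}:  v_{1} + v_{8} = v_{4}  →  sig = (2;(1))
  • {2,3}:  v_{2} + v_{3} = v_{1}  →  sig = (2;(1))
  • {2,7}:  v_{2} + v_{7} = v_{6}  →  sig = (2;(1))
  • {3,5}:  v_{3} + v_{5} = v_{7}  →  sig = (2;(1))
  • {4,5}:  v_{4} + v_{5} = v_{1}  →  sig = (2;(1))
  • {4,7}:  v_{4} + v_{7} = v_{8}  →  sig = (2;(1))
  • {6,7}:  v_{6} + v_{7} = v_{5}  →  sig = (2;(1))
  • {6,8}:  v_{6} + v_{8} = v_{1}  →  sig = (2;(1))
  • {7,8}:  v_{7} + v_{8} = v_{3}  →  sig = (2;(1))
  • {2,5}:  v_{2} + v_{5} = 2·v_{6}  →  sig = (2;(2))
  • {2,8}:  v_{2} + v_{8} = 2·v_{1}  →  sig = (2;(2))
  • {3,4}:  v_{3} + v_{4} = 2·v_{8}  →  sig = (2;(2))
  • {4,6}:  v_{4} + v_{6} = 2·v_{1}  →  sig = (2;(2))
  • {2,4}:  v_{2} + v_{4} = 3·v_{1}  →  sig = (2;(3))

Signatures (|P|; sorted positive RHS coefficients), sorted:
[(2;()), (2;()), (2;()), (2;(1)), (2;(1)), (2;(1)), (2;(1)), (2;(1)), (2;(1)), (2;(1)), (2;(1)), (2;(1)), (2;(1)), (2;(1)), (2;(1)), (2;(2)), (2;(2)), (2;(2)), (2;(2)), (2;(3))]


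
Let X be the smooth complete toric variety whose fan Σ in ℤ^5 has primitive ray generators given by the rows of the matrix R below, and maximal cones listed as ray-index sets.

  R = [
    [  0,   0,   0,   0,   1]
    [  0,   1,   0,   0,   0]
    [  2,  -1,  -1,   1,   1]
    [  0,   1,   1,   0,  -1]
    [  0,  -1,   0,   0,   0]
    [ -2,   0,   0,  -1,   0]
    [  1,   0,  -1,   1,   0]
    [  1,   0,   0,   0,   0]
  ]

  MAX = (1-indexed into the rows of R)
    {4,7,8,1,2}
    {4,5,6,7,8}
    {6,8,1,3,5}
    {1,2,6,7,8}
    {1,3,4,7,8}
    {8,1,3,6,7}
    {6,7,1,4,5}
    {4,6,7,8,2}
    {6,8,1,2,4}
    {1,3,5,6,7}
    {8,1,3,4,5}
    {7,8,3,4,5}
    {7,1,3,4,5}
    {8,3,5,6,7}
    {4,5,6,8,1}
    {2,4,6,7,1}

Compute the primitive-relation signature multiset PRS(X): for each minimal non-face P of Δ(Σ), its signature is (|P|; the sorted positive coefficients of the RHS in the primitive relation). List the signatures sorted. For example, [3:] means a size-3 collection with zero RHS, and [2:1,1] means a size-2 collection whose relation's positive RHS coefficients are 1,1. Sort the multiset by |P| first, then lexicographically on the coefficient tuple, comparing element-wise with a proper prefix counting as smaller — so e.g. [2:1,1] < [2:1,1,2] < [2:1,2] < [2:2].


|primitive collections| = 5. Relations:

  • {2,5}:  v_{2} + v_{5} = 0 — sig = [2:]
  • {2,3}:  v_{2} + v_{3} = v_{1} + v_{7} + v_{8} — sig = [2:1,1,1]
  • {3,4,6}:  v_{3} + v_{4} + v_{6} = 0 — sig = [3:]
  • {1,5,7,8}:  v_{1} + v_{5} + v_{7} + v_{8} = v_{3} — sig = [4:1]
  • {1,4,6,7,8}:  v_{1} + v_{4} + v_{6} + v_{7} + v_{8} = v_{2} — sig = [5:1]

so the primitive-relation signature multiset is
{ [2:],  [2:1,1,1],  [3:],  [4:1],  [5:1] }


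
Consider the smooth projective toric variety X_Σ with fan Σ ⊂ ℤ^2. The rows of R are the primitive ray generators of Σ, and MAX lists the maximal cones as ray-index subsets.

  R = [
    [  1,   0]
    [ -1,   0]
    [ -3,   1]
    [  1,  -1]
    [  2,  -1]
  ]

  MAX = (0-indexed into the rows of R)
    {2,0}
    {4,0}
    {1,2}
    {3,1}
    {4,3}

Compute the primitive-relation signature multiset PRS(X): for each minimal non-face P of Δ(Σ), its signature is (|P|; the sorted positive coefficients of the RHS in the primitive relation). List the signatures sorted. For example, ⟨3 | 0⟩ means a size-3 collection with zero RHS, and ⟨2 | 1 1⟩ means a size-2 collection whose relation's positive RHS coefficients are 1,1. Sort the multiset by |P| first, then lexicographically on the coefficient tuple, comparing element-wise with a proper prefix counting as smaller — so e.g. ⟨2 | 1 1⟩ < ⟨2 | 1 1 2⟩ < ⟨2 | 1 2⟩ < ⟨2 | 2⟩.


5 minimal non-faces of Δ(Σ) (on 5 rays):

  P = {0,1}:  v_{0} + v_{1} = 0  ⟹  sig = ⟨2 | 0⟩
  P = {0,3}:  v_{0} + v_{3} = v_{4}  ⟹  sig = ⟨2 | 1⟩
  P = {1,4}:  v_{1} + v_{4} = v_{3}  ⟹  sig = ⟨2 | 1⟩
  P = {2,4}:  v_{2} + v_{4} = v_{1}  ⟹  sig = ⟨2 | 1⟩
  P = {2,3}:  v_{2} + v_{3} = 2·v_{1}  ⟹  sig = ⟨2 | 2⟩

so the primitive-relation signature multiset is
    ⟨2 | 0⟩
    ⟨2 | 1⟩
    ⟨2 | 1⟩
    ⟨2 | 1⟩
    ⟨2 | 2⟩


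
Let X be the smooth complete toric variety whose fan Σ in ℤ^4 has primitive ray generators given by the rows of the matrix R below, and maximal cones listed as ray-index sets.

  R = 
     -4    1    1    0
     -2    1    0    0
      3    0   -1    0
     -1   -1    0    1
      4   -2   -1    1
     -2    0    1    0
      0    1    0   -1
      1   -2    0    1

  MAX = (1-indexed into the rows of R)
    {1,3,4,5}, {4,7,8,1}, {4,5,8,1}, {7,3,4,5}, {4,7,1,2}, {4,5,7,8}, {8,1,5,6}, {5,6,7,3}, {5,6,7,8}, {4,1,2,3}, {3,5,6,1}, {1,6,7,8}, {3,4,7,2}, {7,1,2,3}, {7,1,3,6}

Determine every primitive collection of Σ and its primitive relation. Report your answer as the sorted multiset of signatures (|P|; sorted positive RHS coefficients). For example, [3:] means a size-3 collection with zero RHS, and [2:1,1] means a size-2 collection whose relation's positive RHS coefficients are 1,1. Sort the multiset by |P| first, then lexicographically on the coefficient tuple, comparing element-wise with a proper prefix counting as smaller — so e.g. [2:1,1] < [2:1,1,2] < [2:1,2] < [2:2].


|primitive collections| = 7. Relations:

  • {2,6}:  v_{2} + v_{6} = v_{1}  so sig = [2:1]
  • {2,8}:  v_{2} + v_{8} = v_{4}  so sig = [2:1]
  • {3,8}:  v_{3} + v_{8} = v_{5}  so sig = [2:1]
  • {2,5}:  v_{2} + v_{5} = v_{3} + v_{4}  so sig = [2:1,1]
  • {4,6}:  v_{4} + v_{6} = v_{1} + v_{8}  so sig = [2:1,1]
  • {1,5,7}:  v_{1} + v_{5} + v_{7} = 0  so sig = [3:]
  • {1,3,4,7}:  v_{1} + v_{3} + v_{4} + v_{7} = v_{2}  so sig = [4:1]

Hence PRS(X_Σ) =
    |P|=2: 5 collections, coeffs (1), (1), (1), (1,1), (1,1)
    |P|=3: 1 collection, coeffs ()
    |P|=4: 1 collection, coeffs (1)


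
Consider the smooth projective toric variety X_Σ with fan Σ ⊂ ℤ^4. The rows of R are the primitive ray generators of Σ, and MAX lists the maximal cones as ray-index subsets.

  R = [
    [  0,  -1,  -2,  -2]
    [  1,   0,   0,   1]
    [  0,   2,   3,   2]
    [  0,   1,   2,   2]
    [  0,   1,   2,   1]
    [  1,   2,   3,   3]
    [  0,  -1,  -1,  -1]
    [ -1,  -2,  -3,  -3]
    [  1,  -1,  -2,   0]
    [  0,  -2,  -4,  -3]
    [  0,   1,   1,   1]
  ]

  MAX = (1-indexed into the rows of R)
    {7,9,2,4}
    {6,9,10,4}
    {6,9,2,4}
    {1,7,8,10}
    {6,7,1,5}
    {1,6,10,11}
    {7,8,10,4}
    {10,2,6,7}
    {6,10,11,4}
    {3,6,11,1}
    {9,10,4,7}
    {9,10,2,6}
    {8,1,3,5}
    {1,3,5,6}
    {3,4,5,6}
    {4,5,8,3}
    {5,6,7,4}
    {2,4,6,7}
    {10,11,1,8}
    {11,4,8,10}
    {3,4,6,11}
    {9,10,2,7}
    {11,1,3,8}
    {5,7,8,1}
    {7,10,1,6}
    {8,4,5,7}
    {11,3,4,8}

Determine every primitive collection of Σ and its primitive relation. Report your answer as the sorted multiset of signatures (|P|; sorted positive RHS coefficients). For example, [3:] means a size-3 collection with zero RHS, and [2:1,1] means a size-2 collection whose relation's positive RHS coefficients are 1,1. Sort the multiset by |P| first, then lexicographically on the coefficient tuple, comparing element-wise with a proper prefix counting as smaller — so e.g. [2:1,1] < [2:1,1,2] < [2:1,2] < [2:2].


20 minimal non-faces of Δ(Σ) (on 11 rays):

  {1,4}:  v_{1} + v_{4} = 0  ⇒ sig = [2:]
  {6,8}:  v_{6} + v_{8} = 0  ⇒ sig = [2:]
  {7,11}:  v_{7} + v_{11} = 0  ⇒ sig = [2:]
  {2,3}:  v_{2} + v_{3} = v_{6}  ⇒ sig = [2:1]
  {3,7}:  v_{3} + v_{7} = v_{5}  ⇒ sig = [2:1]
  {5,9}:  v_{5} + v_{9} = v_{2}  ⇒ sig = [2:1]
  {5,10}:  v_{5} + v_{10} = v_{1}  ⇒ sig = [2:1]
  {5,11}:  v_{5} + v_{11} = v_{3}  ⇒ sig = [2:1]
  {1,9}:  v_{1} + v_{9} = v_{2} + v_{10}  ⇒ sig = [2:1,1]
  {2,5}:  v_{2} + v_{5} = v_{6} + v_{7}  ⇒ sig = [2:1,1]
  {3,10}:  v_{3} + v_{10} = v_{1} + v_{11}  ⇒ sig = [2:1,1]
  {1,2}:  v_{1} + v_{2} = v_{6} + v_{7} + v_{10}  ⇒ sig = [2:1,1,1]
  {2,8}:  v_{2} + v_{8} = v_{4} + v_{7} + v_{10}  ⇒ sig = [2:1,1,1]
  {2,11}:  v_{2} + v_{11} = v_{4} + v_{6} + v_{10}  ⇒ sig = [2:1,1,1]
  {3,9}:  v_{3} + v_{9} = v_{4} + v_{6} + v_{10}  ⇒ sig = [2:1,1,1]
  {8,9}:  v_{8} + v_{9} = 2·v_{4} + v_{7} + 2·v_{10}  ⇒ sig = [2:1,2,2]
  {9,11}:  v_{9} + v_{11} = 2·v_{4} + v_{6} + 2·v_{10}  ⇒ sig = [2:1,2,2]
  {2,4,10}:  v_{2} + v_{4} + v_{10} = v_{9}  ⇒ sig = [3:1]
  {6,7,9}:  v_{6} + v_{7} + v_{9} = 2·v_{2}  ⇒ sig = [3:2]
  {4,6,7,10}:  v_{4} + v_{6} + v_{7} + v_{10} = v_{2}  ⇒ sig = [4:1]

so the primitive-relation signature multiset is
    [2:]
    [2:]
    [2:]
    [2:1]
    [2:1]
    [2:1]
    [2:1]
    [2:1]
    [2:1,1]
    [2:1,1]
    [2:1,1]
    [2:1,1,1]
    [2:1,1,1]
    [2:1,1,1]
    [2:1,1,1]
    [2:1,2,2]
    [2:1,2,2]
    [3:1]
    [3:2]
    [4:1]


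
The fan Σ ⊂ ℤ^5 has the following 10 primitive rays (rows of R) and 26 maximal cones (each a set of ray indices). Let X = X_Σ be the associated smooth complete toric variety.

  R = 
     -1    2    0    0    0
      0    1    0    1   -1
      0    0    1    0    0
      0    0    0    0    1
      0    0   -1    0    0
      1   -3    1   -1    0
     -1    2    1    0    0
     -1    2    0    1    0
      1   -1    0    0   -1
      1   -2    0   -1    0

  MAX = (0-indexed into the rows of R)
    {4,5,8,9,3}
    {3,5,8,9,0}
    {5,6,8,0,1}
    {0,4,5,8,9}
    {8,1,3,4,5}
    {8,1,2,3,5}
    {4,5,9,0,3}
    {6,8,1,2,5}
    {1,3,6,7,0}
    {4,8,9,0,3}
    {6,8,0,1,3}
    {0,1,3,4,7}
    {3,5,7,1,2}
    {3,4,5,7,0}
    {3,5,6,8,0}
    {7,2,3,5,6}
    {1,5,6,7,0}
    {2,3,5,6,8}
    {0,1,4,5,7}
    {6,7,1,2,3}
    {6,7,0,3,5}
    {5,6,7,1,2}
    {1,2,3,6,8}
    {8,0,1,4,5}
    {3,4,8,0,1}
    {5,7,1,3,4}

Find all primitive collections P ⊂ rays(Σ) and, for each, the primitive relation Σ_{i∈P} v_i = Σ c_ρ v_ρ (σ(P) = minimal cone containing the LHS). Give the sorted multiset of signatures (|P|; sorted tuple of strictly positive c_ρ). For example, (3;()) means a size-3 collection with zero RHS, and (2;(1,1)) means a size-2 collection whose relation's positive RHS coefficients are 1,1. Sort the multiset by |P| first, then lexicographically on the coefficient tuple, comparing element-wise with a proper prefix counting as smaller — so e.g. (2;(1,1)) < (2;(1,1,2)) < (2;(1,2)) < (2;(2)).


Δ(Σ) — 10 vertices, 11 min non-faces:

  • {2,4}:  v_{2} + v_{4} = 0 — sig = (2;())
  • {7,9}:  v_{7} + v_{9} = 0 — sig = (2;())
  • {0,2}:  v_{0} + v_{2} = v_{6} — sig = (2;(1))
  • {1,9}:  v_{1} + v_{9} = v_{8} — sig = (2;(1))
  • {4,6}:  v_{4} + v_{6} = v_{0} — sig = (2;(1))
  • {7,8}:  v_{7} + v_{8} = v_{1} — sig = (2;(1))
  • {2,9}:  v_{2} + v_{9} = v_{0} + v_{3} + v_{5} + v_{8} — sig = (2;(1,1,1,1))
  • {6,9}:  v_{6} + v_{9} = 2·v_{0} + v_{3} + v_{5} + v_{8} — sig = (2;(1,1,1,2))
  • {0,1,3,5}:  v_{0} + v_{1} + v_{3} + v_{5} = v_{2} — sig = (4;(1))
  • {1,3,5,6}:  v_{1} + v_{3} + v_{5} + v_{6} = 2·v_{2} — sig = (4;(2))
  • {0,3,4,5,8}:  v_{0} + v_{3} + v_{4} + v_{5} + v_{8} = v_{9} — sig = (5;(1))

Signatures (|P|; sorted positive RHS coefficients), sorted:
{ (2;()) ×2,  (2;(1)) ×4,  (2;(1,1,1,1)),  (2;(1,1,1,2)),  (4;(1)),  (4;(2)),  (5;(1)) }


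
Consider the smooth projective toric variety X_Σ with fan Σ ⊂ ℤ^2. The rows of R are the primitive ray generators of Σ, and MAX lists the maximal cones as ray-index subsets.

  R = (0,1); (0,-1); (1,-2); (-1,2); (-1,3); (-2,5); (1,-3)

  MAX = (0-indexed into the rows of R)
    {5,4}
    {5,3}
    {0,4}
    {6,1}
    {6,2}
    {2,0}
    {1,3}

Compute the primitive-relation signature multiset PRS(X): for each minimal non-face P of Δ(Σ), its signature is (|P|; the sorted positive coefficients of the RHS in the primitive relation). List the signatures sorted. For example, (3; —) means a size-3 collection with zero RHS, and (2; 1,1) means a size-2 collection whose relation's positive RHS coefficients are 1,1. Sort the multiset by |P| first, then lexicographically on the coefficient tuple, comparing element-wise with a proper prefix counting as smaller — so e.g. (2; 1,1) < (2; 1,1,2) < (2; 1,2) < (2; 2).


The 14 primitive collections of Σ (r=7, n=2):

  P = {0,1}:  v_{0} + v_{1} = 0  →  sig = (2; —)
  P = {2,3}:  v_{2} + v_{3} = 0  →  sig = (2; —)
  P = {4,6}:  v_{4} + v_{6} = 0  →  sig = (2; —)
  P = {0,3}:  v_{0} + v_{3} = v_{4}  →  sig = (2; 1)
  P = {0,6}:  v_{0} + v_{6} = v_{2}  →  sig = (2; 1)
  P = {1,2}:  v_{1} + v_{2} = v_{6}  →  sig = (2; 1)
  P = {1,4}:  v_{1} + v_{4} = v_{3}  →  sig = (2; 1)
  P = {2,4}:  v_{2} + v_{4} = v_{0}  →  sig = (2; 1)
  P = {2,5}:  v_{2} + v_{5} = v_{4}  →  sig = (2; 1)
  P = {3,4}:  v_{3} + v_{4} = v_{5}  →  sig = (2; 1)
  P = {3,6}:  v_{3} + v_{6} = v_{1}  →  sig = (2; 1)
  P = {5,6}:  v_{5} + v_{6} = v_{3}  →  sig = (2; 1)
  P = {0,5}:  v_{0} + v_{5} = 2·v_{4}  →  sig = (2; 2)
  P = {1,5}:  v_{1} + v_{5} = 2·v_{3}  →  sig = (2; 2)

Signatures (|P|; sorted positive RHS coefficients), sorted:
{ (2; —) ×3,  (2; 1) ×9,  (2; 2) ×2 }


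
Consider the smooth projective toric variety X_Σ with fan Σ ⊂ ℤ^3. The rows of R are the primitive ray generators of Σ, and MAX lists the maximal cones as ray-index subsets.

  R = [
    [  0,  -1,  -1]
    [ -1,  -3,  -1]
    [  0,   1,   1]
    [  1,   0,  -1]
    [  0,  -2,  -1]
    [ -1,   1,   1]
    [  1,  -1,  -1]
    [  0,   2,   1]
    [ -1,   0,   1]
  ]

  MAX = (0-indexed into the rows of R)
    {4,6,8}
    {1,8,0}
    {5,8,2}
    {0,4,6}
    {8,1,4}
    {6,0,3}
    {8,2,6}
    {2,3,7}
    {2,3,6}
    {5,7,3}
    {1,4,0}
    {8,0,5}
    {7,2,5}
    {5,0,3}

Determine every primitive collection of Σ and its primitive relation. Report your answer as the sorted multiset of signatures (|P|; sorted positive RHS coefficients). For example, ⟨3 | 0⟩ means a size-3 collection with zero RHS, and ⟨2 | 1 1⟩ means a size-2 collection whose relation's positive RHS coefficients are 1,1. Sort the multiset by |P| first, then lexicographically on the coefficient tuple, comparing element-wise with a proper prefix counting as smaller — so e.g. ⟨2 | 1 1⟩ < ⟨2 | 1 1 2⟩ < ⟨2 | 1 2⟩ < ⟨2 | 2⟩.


Primitive collections (18):

  {0,2}:  v_{0} + v_{2} = 0  →  sig = ⟨2 | 0⟩
  {3,8}:  v_{3} + v_{8} = 0  →  sig = ⟨2 | 0⟩
  {4,7}:  v_{4} + v_{7} = 0  →  sig = ⟨2 | 0⟩
  {5,6}:  v_{5} + v_{6} = 0  →  sig = ⟨2 | 0⟩
  {0,7}:  v_{0} + v_{7} = v_{3} + v_{5}  →  sig = ⟨2 | 1 1⟩
  {1,2}:  v_{1} + v_{2} = v_{4} + v_{8}  →  sig = ⟨2 | 1 1⟩
  {1,3}:  v_{1} + v_{3} = v_{0} + v_{4}  →  sig = ⟨2 | 1 1⟩
  {1,7}:  v_{1} + v_{7} = v_{0} + v_{8}  →  sig = ⟨2 | 1 1⟩
  {2,4}:  v_{2} + v_{4} = v_{6} + v_{8}  →  sig = ⟨2 | 1 1⟩
  {3,4}:  v_{3} + v_{4} = v_{0} + v_{6}  →  sig = ⟨2 | 1 1⟩
  {4,5}:  v_{4} + v_{5} = v_{0} + v_{8}  →  sig = ⟨2 | 1 1⟩
  {6,7}:  v_{6} + v_{7} = v_{2} + v_{3}  →  sig = ⟨2 | 1 1⟩
  {7,8}:  v_{7} + v_{8} = v_{2} + v_{5}  →  sig = ⟨2 | 1 1⟩
  {1,6}:  v_{1} + v_{6} = 2·v_{4}  →  sig = ⟨2 | 2⟩
  {1,5}:  v_{1} + v_{5} = 2·v_{0} + 2·v_{8}  →  sig = ⟨2 | 2 2⟩
  {0,4,8}:  v_{0} + v_{4} + v_{8} = v_{1}  →  sig = ⟨3 | 1⟩
  {0,6,8}:  v_{0} + v_{6} + v_{8} = v_{4}  →  sig = ⟨3 | 1⟩
  {2,3,5}:  v_{2} + v_{3} + v_{5} = v_{7}  →  sig = ⟨3 | 1⟩

Hence PRS(X_Σ) =
[⟨2 | 0⟩, ⟨2 | 0⟩, ⟨2 | 0⟩, ⟨2 | 0⟩, ⟨2 | 1 1⟩, ⟨2 | 1 1⟩, ⟨2 | 1 1⟩, ⟨2 | 1 1⟩, ⟨2 | 1 1⟩, ⟨2 | 1 1⟩, ⟨2 | 1 1⟩, ⟨2 | 1 1⟩, ⟨2 | 1 1⟩, ⟨2 | 2⟩, ⟨2 | 2 2⟩, ⟨3 | 1⟩, ⟨3 | 1⟩, ⟨3 | 1⟩]


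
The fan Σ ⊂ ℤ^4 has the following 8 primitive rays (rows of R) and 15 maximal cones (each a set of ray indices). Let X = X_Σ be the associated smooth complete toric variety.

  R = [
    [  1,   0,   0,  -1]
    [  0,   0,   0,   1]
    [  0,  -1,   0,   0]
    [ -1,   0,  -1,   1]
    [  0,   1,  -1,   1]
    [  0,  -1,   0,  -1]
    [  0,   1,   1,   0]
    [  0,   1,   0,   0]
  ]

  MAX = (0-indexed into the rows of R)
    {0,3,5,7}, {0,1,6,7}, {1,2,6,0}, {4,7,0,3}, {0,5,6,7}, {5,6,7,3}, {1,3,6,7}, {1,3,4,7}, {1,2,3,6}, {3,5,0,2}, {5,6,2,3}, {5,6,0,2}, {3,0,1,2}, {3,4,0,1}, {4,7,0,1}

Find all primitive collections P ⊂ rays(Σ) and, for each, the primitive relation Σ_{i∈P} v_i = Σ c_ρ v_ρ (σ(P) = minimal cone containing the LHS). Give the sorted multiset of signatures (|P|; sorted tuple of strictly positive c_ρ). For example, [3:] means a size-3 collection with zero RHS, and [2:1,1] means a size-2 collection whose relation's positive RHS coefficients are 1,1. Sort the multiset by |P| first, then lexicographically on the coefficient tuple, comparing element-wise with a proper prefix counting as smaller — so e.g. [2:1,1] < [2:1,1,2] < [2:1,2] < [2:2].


Σ has 7 primitive collections:

  P = {2,7}:  v_{2} + v_{7} = 0  so sig = [2:]
  P = {1,5}:  v_{1} + v_{5} = v_{2}  so sig = [2:1]
  P = {4,5}:  v_{4} + v_{5} = v_{0} + v_{3}  so sig = [2:1,1]
  P = {2,4}:  v_{2} + v_{4} = v_{0} + v_{1} + v_{3}  so sig = [2:1,1,1]
  P = {4,6}:  v_{4} + v_{6} = v_{1} + 2·v_{7}  so sig = [2:1,2]
  P = {0,3,6}:  v_{0} + v_{3} + v_{6} = v_{7}  so sig = [3:1]
  P = {0,1,3,7}:  v_{0} + v_{1} + v_{3} + v_{7} = v_{4}  so sig = [4:1]

Sorted signature multiset PRS(X):
    |P|=2: 5 collections, coeffs (), (1), (1,1), (1,1,1), (1,2)
    |P|=3: 1 collection, coeffs (1)
    |P|=4: 1 collection, coeffs (1)
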